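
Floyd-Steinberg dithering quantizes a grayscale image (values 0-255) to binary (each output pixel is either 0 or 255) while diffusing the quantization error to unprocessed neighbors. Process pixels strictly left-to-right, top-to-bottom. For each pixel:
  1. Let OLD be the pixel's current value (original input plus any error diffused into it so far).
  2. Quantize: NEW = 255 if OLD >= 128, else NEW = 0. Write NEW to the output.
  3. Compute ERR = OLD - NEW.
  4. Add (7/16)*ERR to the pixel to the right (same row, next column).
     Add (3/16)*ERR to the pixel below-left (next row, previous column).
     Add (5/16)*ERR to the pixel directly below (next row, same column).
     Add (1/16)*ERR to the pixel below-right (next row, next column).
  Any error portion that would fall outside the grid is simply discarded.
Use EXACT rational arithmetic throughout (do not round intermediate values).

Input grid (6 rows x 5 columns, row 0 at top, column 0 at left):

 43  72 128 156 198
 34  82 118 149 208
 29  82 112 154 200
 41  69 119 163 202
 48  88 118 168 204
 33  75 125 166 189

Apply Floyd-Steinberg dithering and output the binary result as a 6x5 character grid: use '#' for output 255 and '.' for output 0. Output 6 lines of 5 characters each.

Answer: ..#.#
..###
.#..#
..###
..#.#
.#.##

Derivation:
(0,0): OLD=43 → NEW=0, ERR=43
(0,1): OLD=1453/16 → NEW=0, ERR=1453/16
(0,2): OLD=42939/256 → NEW=255, ERR=-22341/256
(0,3): OLD=482589/4096 → NEW=0, ERR=482589/4096
(0,4): OLD=16354251/65536 → NEW=255, ERR=-357429/65536
(1,0): OLD=16503/256 → NEW=0, ERR=16503/256
(1,1): OLD=255809/2048 → NEW=0, ERR=255809/2048
(1,2): OLD=11347029/65536 → NEW=255, ERR=-5364651/65536
(1,3): OLD=37625201/262144 → NEW=255, ERR=-29221519/262144
(1,4): OLD=691601715/4194304 → NEW=255, ERR=-377945805/4194304
(2,0): OLD=2377819/32768 → NEW=0, ERR=2377819/32768
(2,1): OLD=148332953/1048576 → NEW=255, ERR=-119053927/1048576
(2,2): OLD=396814603/16777216 → NEW=0, ERR=396814603/16777216
(2,3): OLD=28857176049/268435456 → NEW=0, ERR=28857176049/268435456
(2,4): OLD=910128198487/4294967296 → NEW=255, ERR=-185088461993/4294967296
(3,0): OLD=711155115/16777216 → NEW=0, ERR=711155115/16777216
(3,1): OLD=8191852623/134217728 → NEW=0, ERR=8191852623/134217728
(3,2): OLD=713625936021/4294967296 → NEW=255, ERR=-381590724459/4294967296
(3,3): OLD=1298129109133/8589934592 → NEW=255, ERR=-892304211827/8589934592
(3,4): OLD=20589084132193/137438953472 → NEW=255, ERR=-14457849003167/137438953472
(4,0): OLD=156100977573/2147483648 → NEW=0, ERR=156100977573/2147483648
(4,1): OLD=8580707594533/68719476736 → NEW=0, ERR=8580707594533/68719476736
(4,2): OLD=142058994741707/1099511627776 → NEW=255, ERR=-138316470341173/1099511627776
(4,3): OLD=971521665966885/17592186044416 → NEW=0, ERR=971521665966885/17592186044416
(4,4): OLD=53141084522893443/281474976710656 → NEW=255, ERR=-18635034538323837/281474976710656
(5,0): OLD=87002162911887/1099511627776 → NEW=0, ERR=87002162911887/1099511627776
(5,1): OLD=1139929995385453/8796093022208 → NEW=255, ERR=-1103073725277587/8796093022208
(5,2): OLD=13787248449753045/281474976710656 → NEW=0, ERR=13787248449753045/281474976710656
(5,3): OLD=207628972636703163/1125899906842624 → NEW=255, ERR=-79475503608165957/1125899906842624
(5,4): OLD=2537869488890337177/18014398509481984 → NEW=255, ERR=-2055802131027568743/18014398509481984
Row 0: ..#.#
Row 1: ..###
Row 2: .#..#
Row 3: ..###
Row 4: ..#.#
Row 5: .#.##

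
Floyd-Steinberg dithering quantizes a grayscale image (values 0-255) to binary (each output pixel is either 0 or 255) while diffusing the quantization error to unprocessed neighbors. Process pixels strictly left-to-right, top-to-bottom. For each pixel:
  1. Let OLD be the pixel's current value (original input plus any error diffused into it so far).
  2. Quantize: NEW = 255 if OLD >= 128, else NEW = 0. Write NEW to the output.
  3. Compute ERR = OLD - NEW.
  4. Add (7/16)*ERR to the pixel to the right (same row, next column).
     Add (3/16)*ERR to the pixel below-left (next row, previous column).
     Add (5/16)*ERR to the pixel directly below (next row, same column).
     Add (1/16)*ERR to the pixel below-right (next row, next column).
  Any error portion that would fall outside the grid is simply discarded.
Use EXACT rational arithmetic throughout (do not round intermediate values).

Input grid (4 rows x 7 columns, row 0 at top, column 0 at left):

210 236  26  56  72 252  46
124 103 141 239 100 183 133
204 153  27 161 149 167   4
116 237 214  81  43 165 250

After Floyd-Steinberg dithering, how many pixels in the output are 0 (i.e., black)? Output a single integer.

Answer: 14

Derivation:
(0,0): OLD=210 → NEW=255, ERR=-45
(0,1): OLD=3461/16 → NEW=255, ERR=-619/16
(0,2): OLD=2323/256 → NEW=0, ERR=2323/256
(0,3): OLD=245637/4096 → NEW=0, ERR=245637/4096
(0,4): OLD=6438051/65536 → NEW=0, ERR=6438051/65536
(0,5): OLD=309307509/1048576 → NEW=255, ERR=41920629/1048576
(0,6): OLD=1065196339/16777216 → NEW=0, ERR=1065196339/16777216
(1,0): OLD=26287/256 → NEW=0, ERR=26287/256
(1,1): OLD=275913/2048 → NEW=255, ERR=-246327/2048
(1,2): OLD=6556285/65536 → NEW=0, ERR=6556285/65536
(1,3): OLD=84015865/262144 → NEW=255, ERR=17169145/262144
(1,4): OLD=2862146699/16777216 → NEW=255, ERR=-1416043381/16777216
(1,5): OLD=23704382587/134217728 → NEW=255, ERR=-10521138053/134217728
(1,6): OLD=259941052885/2147483648 → NEW=0, ERR=259941052885/2147483648
(2,0): OLD=6997171/32768 → NEW=255, ERR=-1358669/32768
(2,1): OLD=128396769/1048576 → NEW=0, ERR=128396769/1048576
(2,2): OLD=1956175331/16777216 → NEW=0, ERR=1956175331/16777216
(2,3): OLD=29917870475/134217728 → NEW=255, ERR=-4307650165/134217728
(2,4): OLD=105203482619/1073741824 → NEW=0, ERR=105203482619/1073741824
(2,5): OLD=6967803625769/34359738368 → NEW=255, ERR=-1793929658071/34359738368
(2,6): OLD=7743388538287/549755813888 → NEW=0, ERR=7743388538287/549755813888
(3,0): OLD=2113960323/16777216 → NEW=0, ERR=2113960323/16777216
(3,1): OLD=46930777159/134217728 → NEW=255, ERR=12705256519/134217728
(3,2): OLD=315128572741/1073741824 → NEW=255, ERR=41324407621/1073741824
(3,3): OLD=487334979923/4294967296 → NEW=0, ERR=487334979923/4294967296
(3,4): OLD=61278268675459/549755813888 → NEW=0, ERR=61278268675459/549755813888
(3,5): OLD=906941602731321/4398046511104 → NEW=255, ERR=-214560257600199/4398046511104
(3,6): OLD=16170376786512999/70368744177664 → NEW=255, ERR=-1773652978791321/70368744177664
Output grid:
  Row 0: ##...#.  (4 black, running=4)
  Row 1: .#.###.  (3 black, running=7)
  Row 2: #..#.#.  (4 black, running=11)
  Row 3: .##..##  (3 black, running=14)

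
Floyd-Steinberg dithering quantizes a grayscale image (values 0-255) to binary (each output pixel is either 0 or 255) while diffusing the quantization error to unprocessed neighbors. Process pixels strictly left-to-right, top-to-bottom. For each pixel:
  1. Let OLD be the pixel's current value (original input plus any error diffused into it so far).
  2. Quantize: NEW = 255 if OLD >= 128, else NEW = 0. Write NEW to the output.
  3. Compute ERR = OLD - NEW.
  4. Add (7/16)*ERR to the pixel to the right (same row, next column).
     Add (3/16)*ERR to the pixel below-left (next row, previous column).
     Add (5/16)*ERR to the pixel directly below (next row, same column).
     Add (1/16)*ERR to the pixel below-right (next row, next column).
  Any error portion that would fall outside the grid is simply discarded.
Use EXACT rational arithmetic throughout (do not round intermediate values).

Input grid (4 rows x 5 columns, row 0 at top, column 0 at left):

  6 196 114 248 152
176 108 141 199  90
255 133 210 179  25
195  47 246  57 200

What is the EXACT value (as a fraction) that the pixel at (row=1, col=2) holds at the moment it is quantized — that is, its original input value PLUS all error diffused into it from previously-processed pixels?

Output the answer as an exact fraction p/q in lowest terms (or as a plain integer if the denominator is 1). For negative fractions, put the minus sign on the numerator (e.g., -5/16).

(0,0): OLD=6 → NEW=0, ERR=6
(0,1): OLD=1589/8 → NEW=255, ERR=-451/8
(0,2): OLD=11435/128 → NEW=0, ERR=11435/128
(0,3): OLD=587949/2048 → NEW=255, ERR=65709/2048
(0,4): OLD=5440699/32768 → NEW=255, ERR=-2915141/32768
(1,0): OLD=21415/128 → NEW=255, ERR=-11225/128
(1,1): OLD=70801/1024 → NEW=0, ERR=70801/1024
(1,2): OLD=6607973/32768 → NEW=255, ERR=-1747867/32768
Target (1,2): original=141, with diffused error = 6607973/32768

Answer: 6607973/32768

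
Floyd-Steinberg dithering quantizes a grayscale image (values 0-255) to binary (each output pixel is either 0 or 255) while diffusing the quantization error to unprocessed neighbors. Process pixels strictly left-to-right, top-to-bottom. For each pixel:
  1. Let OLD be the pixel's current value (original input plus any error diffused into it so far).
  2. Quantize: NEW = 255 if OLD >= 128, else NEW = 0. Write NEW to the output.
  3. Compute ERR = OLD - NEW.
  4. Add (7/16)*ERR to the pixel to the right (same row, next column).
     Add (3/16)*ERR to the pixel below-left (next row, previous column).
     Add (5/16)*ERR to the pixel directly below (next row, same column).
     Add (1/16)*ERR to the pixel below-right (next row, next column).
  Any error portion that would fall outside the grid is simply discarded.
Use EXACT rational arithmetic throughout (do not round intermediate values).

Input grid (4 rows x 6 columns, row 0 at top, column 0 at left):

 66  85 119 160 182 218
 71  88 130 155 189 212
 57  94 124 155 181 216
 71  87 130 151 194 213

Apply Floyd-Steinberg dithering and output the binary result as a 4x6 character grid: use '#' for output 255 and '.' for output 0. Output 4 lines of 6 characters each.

(0,0): OLD=66 → NEW=0, ERR=66
(0,1): OLD=911/8 → NEW=0, ERR=911/8
(0,2): OLD=21609/128 → NEW=255, ERR=-11031/128
(0,3): OLD=250463/2048 → NEW=0, ERR=250463/2048
(0,4): OLD=7717017/32768 → NEW=255, ERR=-638823/32768
(0,5): OLD=109823023/524288 → NEW=255, ERR=-23870417/524288
(1,0): OLD=14461/128 → NEW=0, ERR=14461/128
(1,1): OLD=164843/1024 → NEW=255, ERR=-96277/1024
(1,2): OLD=3014087/32768 → NEW=0, ERR=3014087/32768
(1,3): OLD=29414971/131072 → NEW=255, ERR=-4008389/131072
(1,4): OLD=1414613457/8388608 → NEW=255, ERR=-724481583/8388608
(1,5): OLD=21309615207/134217728 → NEW=255, ERR=-12915905433/134217728
(2,0): OLD=1223497/16384 → NEW=0, ERR=1223497/16384
(2,1): OLD=63751987/524288 → NEW=0, ERR=63751987/524288
(2,2): OLD=1630183769/8388608 → NEW=255, ERR=-508911271/8388608
(2,3): OLD=7278422993/67108864 → NEW=0, ERR=7278422993/67108864
(2,4): OLD=389781628915/2147483648 → NEW=255, ERR=-157826701325/2147483648
(2,5): OLD=5098176858325/34359738368 → NEW=255, ERR=-3663556425515/34359738368
(3,0): OLD=982606649/8388608 → NEW=0, ERR=982606649/8388608
(3,1): OLD=11377522245/67108864 → NEW=255, ERR=-5735238075/67108864
(3,2): OLD=54539421535/536870912 → NEW=0, ERR=54539421535/536870912
(3,3): OLD=7276210586077/34359738368 → NEW=255, ERR=-1485522697763/34359738368
(3,4): OLD=38181858099901/274877906944 → NEW=255, ERR=-31912008170819/274877906944
(3,5): OLD=546655774879219/4398046511104 → NEW=0, ERR=546655774879219/4398046511104
Row 0: ..#.##
Row 1: .#.###
Row 2: ..#.##
Row 3: .#.##.

Answer: ..#.##
.#.###
..#.##
.#.##.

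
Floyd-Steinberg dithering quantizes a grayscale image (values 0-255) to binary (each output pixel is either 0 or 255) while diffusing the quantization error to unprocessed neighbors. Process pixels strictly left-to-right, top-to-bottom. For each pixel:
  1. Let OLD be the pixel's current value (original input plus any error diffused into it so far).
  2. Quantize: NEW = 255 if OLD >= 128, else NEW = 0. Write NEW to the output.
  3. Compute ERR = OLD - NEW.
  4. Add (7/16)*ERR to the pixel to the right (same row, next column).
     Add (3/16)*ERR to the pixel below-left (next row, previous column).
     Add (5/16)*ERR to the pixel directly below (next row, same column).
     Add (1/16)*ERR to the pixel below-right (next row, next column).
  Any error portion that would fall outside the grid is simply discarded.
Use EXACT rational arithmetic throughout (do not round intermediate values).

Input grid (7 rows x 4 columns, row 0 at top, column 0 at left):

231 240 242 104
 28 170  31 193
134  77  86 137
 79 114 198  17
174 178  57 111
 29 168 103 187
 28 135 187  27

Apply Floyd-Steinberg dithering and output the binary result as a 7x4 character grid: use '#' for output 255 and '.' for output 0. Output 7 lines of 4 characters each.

Answer: ###.
.#.#
...#
#.#.
##.#
.#.#
..#.

Derivation:
(0,0): OLD=231 → NEW=255, ERR=-24
(0,1): OLD=459/2 → NEW=255, ERR=-51/2
(0,2): OLD=7387/32 → NEW=255, ERR=-773/32
(0,3): OLD=47837/512 → NEW=0, ERR=47837/512
(1,0): OLD=503/32 → NEW=0, ERR=503/32
(1,1): OLD=41697/256 → NEW=255, ERR=-23583/256
(1,2): OLD=-7595/8192 → NEW=0, ERR=-7595/8192
(1,3): OLD=28872803/131072 → NEW=255, ERR=-4550557/131072
(2,0): OLD=498235/4096 → NEW=0, ERR=498235/4096
(2,1): OLD=13400537/131072 → NEW=0, ERR=13400537/131072
(2,2): OLD=30978133/262144 → NEW=0, ERR=30978133/262144
(2,3): OLD=745717969/4194304 → NEW=255, ERR=-323829551/4194304
(3,0): OLD=285594219/2097152 → NEW=255, ERR=-249179541/2097152
(3,1): OLD=4151562933/33554432 → NEW=0, ERR=4151562933/33554432
(3,2): OLD=150846014475/536870912 → NEW=255, ERR=13943931915/536870912
(3,3): OLD=99828715213/8589934592 → NEW=0, ERR=99828715213/8589934592
(4,0): OLD=85935864207/536870912 → NEW=255, ERR=-50966218353/536870912
(4,1): OLD=741205848397/4294967296 → NEW=255, ERR=-354010812083/4294967296
(4,2): OLD=5355669788429/137438953472 → NEW=0, ERR=5355669788429/137438953472
(4,3): OLD=293137213672555/2199023255552 → NEW=255, ERR=-267613716493205/2199023255552
(5,0): OLD=-1107816345025/68719476736 → NEW=0, ERR=-1107816345025/68719476736
(5,1): OLD=300304405636025/2199023255552 → NEW=255, ERR=-260446524529735/2199023255552
(5,2): OLD=38913235976555/1099511627776 → NEW=0, ERR=38913235976555/1099511627776
(5,3): OLD=5871885018432193/35184372088832 → NEW=255, ERR=-3100129864219967/35184372088832
(6,0): OLD=26572229694091/35184372088832 → NEW=0, ERR=26572229694091/35184372088832
(6,1): OLD=58516996042453437/562949953421312 → NEW=0, ERR=58516996042453437/562949953421312
(6,2): OLD=1978102573271549787/9007199254740992 → NEW=255, ERR=-318733236687403173/9007199254740992
(6,3): OLD=-1989411575845332867/144115188075855872 → NEW=0, ERR=-1989411575845332867/144115188075855872
Row 0: ###.
Row 1: .#.#
Row 2: ...#
Row 3: #.#.
Row 4: ##.#
Row 5: .#.#
Row 6: ..#.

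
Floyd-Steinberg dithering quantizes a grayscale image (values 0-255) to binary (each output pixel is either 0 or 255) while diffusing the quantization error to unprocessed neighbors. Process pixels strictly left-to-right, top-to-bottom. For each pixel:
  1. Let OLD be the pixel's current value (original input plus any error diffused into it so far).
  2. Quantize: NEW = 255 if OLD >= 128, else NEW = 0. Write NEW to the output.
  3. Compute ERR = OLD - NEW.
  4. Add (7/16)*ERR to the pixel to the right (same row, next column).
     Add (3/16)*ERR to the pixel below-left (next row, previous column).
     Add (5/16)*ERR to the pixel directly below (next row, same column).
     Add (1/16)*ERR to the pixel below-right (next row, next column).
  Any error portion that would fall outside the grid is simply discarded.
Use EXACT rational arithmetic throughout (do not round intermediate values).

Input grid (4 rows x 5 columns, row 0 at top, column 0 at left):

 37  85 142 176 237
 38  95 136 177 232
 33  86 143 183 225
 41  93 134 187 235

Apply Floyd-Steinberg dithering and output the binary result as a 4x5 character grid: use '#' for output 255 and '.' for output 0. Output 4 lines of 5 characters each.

(0,0): OLD=37 → NEW=0, ERR=37
(0,1): OLD=1619/16 → NEW=0, ERR=1619/16
(0,2): OLD=47685/256 → NEW=255, ERR=-17595/256
(0,3): OLD=597731/4096 → NEW=255, ERR=-446749/4096
(0,4): OLD=12404789/65536 → NEW=255, ERR=-4306891/65536
(1,0): OLD=17545/256 → NEW=0, ERR=17545/256
(1,1): OLD=299071/2048 → NEW=255, ERR=-223169/2048
(1,2): OLD=3455147/65536 → NEW=0, ERR=3455147/65536
(1,3): OLD=39154767/262144 → NEW=255, ERR=-27691953/262144
(1,4): OLD=664505101/4194304 → NEW=255, ERR=-405042419/4194304
(2,0): OLD=1113637/32768 → NEW=0, ERR=1113637/32768
(2,1): OLD=84918375/1048576 → NEW=0, ERR=84918375/1048576
(2,2): OLD=2823416309/16777216 → NEW=255, ERR=-1454773771/16777216
(2,3): OLD=26102855695/268435456 → NEW=0, ERR=26102855695/268435456
(2,4): OLD=991117497513/4294967296 → NEW=255, ERR=-104099162967/4294967296
(3,0): OLD=1120802901/16777216 → NEW=0, ERR=1120802901/16777216
(3,1): OLD=17904724273/134217728 → NEW=255, ERR=-16320796367/134217728
(3,2): OLD=330700237931/4294967296 → NEW=0, ERR=330700237931/4294967296
(3,3): OLD=2071119087059/8589934592 → NEW=255, ERR=-119314233901/8589934592
(3,4): OLD=31257254181183/137438953472 → NEW=255, ERR=-3789678954177/137438953472
Row 0: ..###
Row 1: .#.##
Row 2: ..#.#
Row 3: .#.##

Answer: ..###
.#.##
..#.#
.#.##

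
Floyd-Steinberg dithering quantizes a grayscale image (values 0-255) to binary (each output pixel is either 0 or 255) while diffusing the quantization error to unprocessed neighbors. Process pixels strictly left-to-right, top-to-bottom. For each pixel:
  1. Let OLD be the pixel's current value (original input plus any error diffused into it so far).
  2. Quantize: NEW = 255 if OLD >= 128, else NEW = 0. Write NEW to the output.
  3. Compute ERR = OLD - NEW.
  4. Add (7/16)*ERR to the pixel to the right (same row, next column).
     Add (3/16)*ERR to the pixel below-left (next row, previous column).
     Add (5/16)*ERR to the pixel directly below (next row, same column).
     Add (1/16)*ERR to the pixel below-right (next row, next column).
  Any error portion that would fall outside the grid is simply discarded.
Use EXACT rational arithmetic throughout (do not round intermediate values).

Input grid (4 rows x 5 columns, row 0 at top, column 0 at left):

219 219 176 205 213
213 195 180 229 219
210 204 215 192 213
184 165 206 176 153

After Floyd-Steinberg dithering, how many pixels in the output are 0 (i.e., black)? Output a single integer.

(0,0): OLD=219 → NEW=255, ERR=-36
(0,1): OLD=813/4 → NEW=255, ERR=-207/4
(0,2): OLD=9815/64 → NEW=255, ERR=-6505/64
(0,3): OLD=164385/1024 → NEW=255, ERR=-96735/1024
(0,4): OLD=2812647/16384 → NEW=255, ERR=-1365273/16384
(1,0): OLD=12291/64 → NEW=255, ERR=-4029/64
(1,1): OLD=66549/512 → NEW=255, ERR=-64011/512
(1,2): OLD=1189369/16384 → NEW=0, ERR=1189369/16384
(1,3): OLD=13714165/65536 → NEW=255, ERR=-2997515/65536
(1,4): OLD=175159039/1048576 → NEW=255, ERR=-92227841/1048576
(2,0): OLD=1367127/8192 → NEW=255, ERR=-721833/8192
(2,1): OLD=35666637/262144 → NEW=255, ERR=-31180083/262144
(2,2): OLD=709920487/4194304 → NEW=255, ERR=-359627033/4194304
(2,3): OLD=8606052229/67108864 → NEW=255, ERR=-8506708091/67108864
(2,4): OLD=136577687395/1073741824 → NEW=0, ERR=136577687395/1073741824
(3,0): OLD=562718407/4194304 → NEW=255, ERR=-506829113/4194304
(3,1): OLD=1791146267/33554432 → NEW=0, ERR=1791146267/33554432
(3,2): OLD=183994475321/1073741824 → NEW=255, ERR=-89809689799/1073741824
(3,3): OLD=254015130281/2147483648 → NEW=0, ERR=254015130281/2147483648
(3,4): OLD=8128708097309/34359738368 → NEW=255, ERR=-633025186531/34359738368
Output grid:
  Row 0: #####  (0 black, running=0)
  Row 1: ##.##  (1 black, running=1)
  Row 2: ####.  (1 black, running=2)
  Row 3: #.#.#  (2 black, running=4)

Answer: 4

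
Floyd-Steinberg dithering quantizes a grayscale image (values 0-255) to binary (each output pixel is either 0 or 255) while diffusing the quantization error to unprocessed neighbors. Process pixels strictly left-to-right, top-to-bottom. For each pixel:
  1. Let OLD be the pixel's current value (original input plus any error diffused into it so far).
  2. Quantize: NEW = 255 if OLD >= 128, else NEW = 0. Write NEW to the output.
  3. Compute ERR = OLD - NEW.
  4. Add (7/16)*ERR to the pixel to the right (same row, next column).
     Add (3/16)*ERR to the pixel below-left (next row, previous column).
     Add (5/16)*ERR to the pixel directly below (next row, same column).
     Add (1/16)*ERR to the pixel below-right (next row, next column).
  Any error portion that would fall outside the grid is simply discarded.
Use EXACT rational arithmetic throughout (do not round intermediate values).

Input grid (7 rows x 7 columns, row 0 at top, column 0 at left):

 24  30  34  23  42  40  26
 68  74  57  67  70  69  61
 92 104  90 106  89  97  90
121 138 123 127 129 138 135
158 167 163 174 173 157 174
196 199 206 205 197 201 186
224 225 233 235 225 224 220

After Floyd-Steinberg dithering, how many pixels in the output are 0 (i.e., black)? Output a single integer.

(0,0): OLD=24 → NEW=0, ERR=24
(0,1): OLD=81/2 → NEW=0, ERR=81/2
(0,2): OLD=1655/32 → NEW=0, ERR=1655/32
(0,3): OLD=23361/512 → NEW=0, ERR=23361/512
(0,4): OLD=507591/8192 → NEW=0, ERR=507591/8192
(0,5): OLD=8796017/131072 → NEW=0, ERR=8796017/131072
(0,6): OLD=116098071/2097152 → NEW=0, ERR=116098071/2097152
(1,0): OLD=2659/32 → NEW=0, ERR=2659/32
(1,1): OLD=34357/256 → NEW=255, ERR=-30923/256
(1,2): OLD=257241/8192 → NEW=0, ERR=257241/8192
(1,3): OLD=3599461/32768 → NEW=0, ERR=3599461/32768
(1,4): OLD=320561295/2097152 → NEW=255, ERR=-214212465/2097152
(1,5): OLD=998843711/16777216 → NEW=0, ERR=998843711/16777216
(1,6): OLD=29136281809/268435456 → NEW=0, ERR=29136281809/268435456
(2,0): OLD=390423/4096 → NEW=0, ERR=390423/4096
(2,1): OLD=15602157/131072 → NEW=0, ERR=15602157/131072
(2,2): OLD=345899015/2097152 → NEW=255, ERR=-188874745/2097152
(2,3): OLD=1404845199/16777216 → NEW=0, ERR=1404845199/16777216
(2,4): OLD=14997814271/134217728 → NEW=0, ERR=14997814271/134217728
(2,5): OLD=766478374293/4294967296 → NEW=255, ERR=-328738286187/4294967296
(2,6): OLD=6470191437667/68719476736 → NEW=0, ERR=6470191437667/68719476736
(3,0): OLD=363029543/2097152 → NEW=255, ERR=-171744217/2097152
(3,1): OLD=2154873499/16777216 → NEW=255, ERR=-2123316581/16777216
(3,2): OLD=8405483457/134217728 → NEW=0, ERR=8405483457/134217728
(3,3): OLD=105167018647/536870912 → NEW=255, ERR=-31735063913/536870912
(3,4): OLD=8860724715559/68719476736 → NEW=255, ERR=-8662741852121/68719476736
(3,5): OLD=45941901996517/549755813888 → NEW=0, ERR=45941901996517/549755813888
(3,6): OLD=1725795028848443/8796093022208 → NEW=255, ERR=-517208691814597/8796093022208
(4,0): OLD=29173083625/268435456 → NEW=0, ERR=29173083625/268435456
(4,1): OLD=780055438293/4294967296 → NEW=255, ERR=-315161222187/4294967296
(4,2): OLD=9034812927131/68719476736 → NEW=255, ERR=-8488653640549/68719476736
(4,3): OLD=44949694409241/549755813888 → NEW=0, ERR=44949694409241/549755813888
(4,4): OLD=797595640082235/4398046511104 → NEW=255, ERR=-323906220249285/4398046511104
(4,5): OLD=18575993715502587/140737488355328 → NEW=255, ERR=-17312065815106053/140737488355328
(4,6): OLD=241013138441431373/2251799813685248 → NEW=0, ERR=241013138441431373/2251799813685248
(5,0): OLD=14857380463695/68719476736 → NEW=255, ERR=-2666086103985/68719476736
(5,1): OLD=78464830955461/549755813888 → NEW=255, ERR=-61722901585979/549755813888
(5,2): OLD=567448576319411/4398046511104 → NEW=255, ERR=-554053284012109/4398046511104
(5,3): OLD=5415107425481503/35184372088832 → NEW=255, ERR=-3556907457170657/35184372088832
(5,4): OLD=251757083578777397/2251799813685248 → NEW=0, ERR=251757083578777397/2251799813685248
(5,5): OLD=4088160975605687653/18014398509481984 → NEW=255, ERR=-505510644312218267/18014398509481984
(5,6): OLD=57496856567356536651/288230376151711744 → NEW=255, ERR=-16001889351329958069/288230376151711744
(6,0): OLD=1678512688057255/8796093022208 → NEW=255, ERR=-564491032605785/8796093022208
(6,1): OLD=19111086799447251/140737488355328 → NEW=255, ERR=-16776972731161389/140737488355328
(6,2): OLD=260098069736537113/2251799813685248 → NEW=0, ERR=260098069736537113/2251799813685248
(6,3): OLD=4810419685319907207/18014398509481984 → NEW=255, ERR=216748065402001287/18014398509481984
(6,4): OLD=9137710735511527013/36028797018963968 → NEW=255, ERR=-49632504324284827/36028797018963968
(6,5): OLD=974016634984691111433/4611686018427387904 → NEW=255, ERR=-201963299714292804087/4611686018427387904
(6,6): OLD=13409829813814031271599/73786976294838206464 → NEW=255, ERR=-5405849141369711376721/73786976294838206464
Output grid:
  Row 0: .......  (7 black, running=7)
  Row 1: .#..#..  (5 black, running=12)
  Row 2: ..#..#.  (5 black, running=17)
  Row 3: ##.##.#  (2 black, running=19)
  Row 4: .##.##.  (3 black, running=22)
  Row 5: ####.##  (1 black, running=23)
  Row 6: ##.####  (1 black, running=24)

Answer: 24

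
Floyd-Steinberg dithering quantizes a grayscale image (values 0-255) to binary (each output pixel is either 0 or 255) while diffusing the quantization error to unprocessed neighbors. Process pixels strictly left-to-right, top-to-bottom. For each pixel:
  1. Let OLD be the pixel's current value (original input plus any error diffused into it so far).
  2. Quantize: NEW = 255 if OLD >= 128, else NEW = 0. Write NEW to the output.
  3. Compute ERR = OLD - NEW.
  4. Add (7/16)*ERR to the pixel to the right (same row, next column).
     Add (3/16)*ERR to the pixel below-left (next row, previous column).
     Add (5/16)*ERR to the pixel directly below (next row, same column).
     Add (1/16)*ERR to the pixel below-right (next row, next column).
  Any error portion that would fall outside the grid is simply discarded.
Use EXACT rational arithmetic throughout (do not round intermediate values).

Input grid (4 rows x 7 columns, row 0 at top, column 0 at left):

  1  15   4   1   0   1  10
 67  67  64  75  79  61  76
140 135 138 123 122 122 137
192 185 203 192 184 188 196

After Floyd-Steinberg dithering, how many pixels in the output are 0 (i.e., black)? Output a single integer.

Answer: 17

Derivation:
(0,0): OLD=1 → NEW=0, ERR=1
(0,1): OLD=247/16 → NEW=0, ERR=247/16
(0,2): OLD=2753/256 → NEW=0, ERR=2753/256
(0,3): OLD=23367/4096 → NEW=0, ERR=23367/4096
(0,4): OLD=163569/65536 → NEW=0, ERR=163569/65536
(0,5): OLD=2193559/1048576 → NEW=0, ERR=2193559/1048576
(0,6): OLD=183127073/16777216 → NEW=0, ERR=183127073/16777216
(1,0): OLD=17973/256 → NEW=0, ERR=17973/256
(1,1): OLD=214259/2048 → NEW=0, ERR=214259/2048
(1,2): OLD=7547503/65536 → NEW=0, ERR=7547503/65536
(1,3): OLD=33635139/262144 → NEW=255, ERR=-33211581/262144
(1,4): OLD=421123945/16777216 → NEW=0, ERR=421123945/16777216
(1,5): OLD=10044585017/134217728 → NEW=0, ERR=10044585017/134217728
(1,6): OLD=241126710839/2147483648 → NEW=0, ERR=241126710839/2147483648
(2,0): OLD=5949217/32768 → NEW=255, ERR=-2406623/32768
(2,1): OLD=169390075/1048576 → NEW=255, ERR=-97996805/1048576
(2,2): OLD=1944240049/16777216 → NEW=0, ERR=1944240049/16777216
(2,3): OLD=19597534057/134217728 → NEW=255, ERR=-14627986583/134217728
(2,4): OLD=94785741177/1073741824 → NEW=0, ERR=94785741177/1073741824
(2,5): OLD=7099739256211/34359738368 → NEW=255, ERR=-1661994027629/34359738368
(2,6): OLD=85544138940725/549755813888 → NEW=255, ERR=-54643593600715/549755813888
(3,0): OLD=2542175377/16777216 → NEW=255, ERR=-1736014703/16777216
(3,1): OLD=17134620605/134217728 → NEW=0, ERR=17134620605/134217728
(3,2): OLD=288611787975/1073741824 → NEW=255, ERR=14807622855/1073741824
(3,3): OLD=806464341665/4294967296 → NEW=255, ERR=-288752318815/4294967296
(3,4): OLD=91419911841937/549755813888 → NEW=255, ERR=-48767820699503/549755813888
(3,5): OLD=531965369874371/4398046511104 → NEW=0, ERR=531965369874371/4398046511104
(3,6): OLD=15117552468377629/70368744177664 → NEW=255, ERR=-2826477296926691/70368744177664
Output grid:
  Row 0: .......  (7 black, running=7)
  Row 1: ...#...  (6 black, running=13)
  Row 2: ##.#.##  (2 black, running=15)
  Row 3: #.###.#  (2 black, running=17)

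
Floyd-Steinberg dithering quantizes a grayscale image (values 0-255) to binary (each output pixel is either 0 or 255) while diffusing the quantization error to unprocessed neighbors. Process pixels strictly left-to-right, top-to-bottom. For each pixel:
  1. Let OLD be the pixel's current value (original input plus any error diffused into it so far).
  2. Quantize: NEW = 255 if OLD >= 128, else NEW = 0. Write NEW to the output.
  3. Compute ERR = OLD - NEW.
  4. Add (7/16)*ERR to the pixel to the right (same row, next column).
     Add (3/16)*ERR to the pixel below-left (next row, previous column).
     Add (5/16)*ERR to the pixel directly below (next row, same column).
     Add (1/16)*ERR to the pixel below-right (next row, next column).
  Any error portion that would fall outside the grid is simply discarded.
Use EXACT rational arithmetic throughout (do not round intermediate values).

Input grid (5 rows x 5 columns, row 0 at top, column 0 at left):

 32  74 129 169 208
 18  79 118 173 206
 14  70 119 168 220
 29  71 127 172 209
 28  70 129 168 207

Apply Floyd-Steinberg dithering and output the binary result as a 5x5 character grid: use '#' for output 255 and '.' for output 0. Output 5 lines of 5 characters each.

Answer: ..###
...#.
.#.##
..#.#
..###

Derivation:
(0,0): OLD=32 → NEW=0, ERR=32
(0,1): OLD=88 → NEW=0, ERR=88
(0,2): OLD=335/2 → NEW=255, ERR=-175/2
(0,3): OLD=4183/32 → NEW=255, ERR=-3977/32
(0,4): OLD=78657/512 → NEW=255, ERR=-51903/512
(1,0): OLD=89/2 → NEW=0, ERR=89/2
(1,1): OLD=1785/16 → NEW=0, ERR=1785/16
(1,2): OLD=62291/512 → NEW=0, ERR=62291/512
(1,3): OLD=166823/1024 → NEW=255, ERR=-94297/1024
(1,4): OLD=2068731/16384 → NEW=0, ERR=2068731/16384
(2,0): OLD=12499/256 → NEW=0, ERR=12499/256
(2,1): OLD=1243683/8192 → NEW=255, ERR=-845277/8192
(2,2): OLD=13314701/131072 → NEW=0, ERR=13314701/131072
(2,3): OLD=450770403/2097152 → NEW=255, ERR=-84003357/2097152
(2,4): OLD=7924819125/33554432 → NEW=255, ERR=-631561035/33554432
(3,0): OLD=3265097/131072 → NEW=0, ERR=3265097/131072
(3,1): OLD=75237451/1048576 → NEW=0, ERR=75237451/1048576
(3,2): OLD=5911512275/33554432 → NEW=255, ERR=-2644867885/33554432
(3,3): OLD=17155333365/134217728 → NEW=0, ERR=17155333365/134217728
(3,4): OLD=550903980439/2147483648 → NEW=255, ERR=3295650199/2147483648
(4,0): OLD=826078281/16777216 → NEW=0, ERR=826078281/16777216
(4,1): OLD=54085313111/536870912 → NEW=0, ERR=54085313111/536870912
(4,2): OLD=1519494898637/8589934592 → NEW=255, ERR=-670938422323/8589934592
(4,3): OLD=23245343527663/137438953472 → NEW=255, ERR=-11801589607697/137438953472
(4,4): OLD=391208356074825/2199023255552 → NEW=255, ERR=-169542574090935/2199023255552
Row 0: ..###
Row 1: ...#.
Row 2: .#.##
Row 3: ..#.#
Row 4: ..###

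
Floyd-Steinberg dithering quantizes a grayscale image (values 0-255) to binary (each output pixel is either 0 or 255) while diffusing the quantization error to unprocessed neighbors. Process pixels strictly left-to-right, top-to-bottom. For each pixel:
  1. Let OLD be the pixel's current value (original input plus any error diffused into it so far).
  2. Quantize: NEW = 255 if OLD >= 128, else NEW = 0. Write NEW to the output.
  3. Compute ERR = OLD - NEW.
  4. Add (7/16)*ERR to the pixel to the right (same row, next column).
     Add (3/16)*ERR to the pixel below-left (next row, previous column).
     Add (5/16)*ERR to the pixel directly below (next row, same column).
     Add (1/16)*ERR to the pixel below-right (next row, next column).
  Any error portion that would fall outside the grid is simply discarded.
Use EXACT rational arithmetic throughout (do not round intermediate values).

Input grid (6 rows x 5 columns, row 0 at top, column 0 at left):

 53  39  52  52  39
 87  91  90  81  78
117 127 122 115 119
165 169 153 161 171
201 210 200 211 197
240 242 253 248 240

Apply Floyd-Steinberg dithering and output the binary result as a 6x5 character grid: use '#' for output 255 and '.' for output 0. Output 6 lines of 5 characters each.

Answer: .....
.#.#.
#.#.#
#.##.
#####
#####

Derivation:
(0,0): OLD=53 → NEW=0, ERR=53
(0,1): OLD=995/16 → NEW=0, ERR=995/16
(0,2): OLD=20277/256 → NEW=0, ERR=20277/256
(0,3): OLD=354931/4096 → NEW=0, ERR=354931/4096
(0,4): OLD=5040421/65536 → NEW=0, ERR=5040421/65536
(1,0): OLD=29497/256 → NEW=0, ERR=29497/256
(1,1): OLD=366607/2048 → NEW=255, ERR=-155633/2048
(1,2): OLD=6661051/65536 → NEW=0, ERR=6661051/65536
(1,3): OLD=45067167/262144 → NEW=255, ERR=-21779553/262144
(1,4): OLD=298222845/4194304 → NEW=0, ERR=298222845/4194304
(2,0): OLD=4546837/32768 → NEW=255, ERR=-3809003/32768
(2,1): OLD=82476215/1048576 → NEW=0, ERR=82476215/1048576
(2,2): OLD=2815999205/16777216 → NEW=255, ERR=-1462190875/16777216
(2,3): OLD=18949187551/268435456 → NEW=0, ERR=18949187551/268435456
(2,4): OLD=716874469209/4294967296 → NEW=255, ERR=-378342191271/4294967296
(3,0): OLD=2406228805/16777216 → NEW=255, ERR=-1871961275/16777216
(3,1): OLD=16261589089/134217728 → NEW=0, ERR=16261589089/134217728
(3,2): OLD=845778447227/4294967296 → NEW=255, ERR=-249438213253/4294967296
(3,3): OLD=1165544478499/8589934592 → NEW=255, ERR=-1024888842461/8589934592
(3,4): OLD=13150791235407/137438953472 → NEW=0, ERR=13150791235407/137438953472
(4,0): OLD=405550529515/2147483648 → NEW=255, ERR=-142057800725/2147483648
(4,1): OLD=13816598432491/68719476736 → NEW=255, ERR=-3706868135189/68719476736
(4,2): OLD=157727792943141/1099511627776 → NEW=255, ERR=-122647672139739/1099511627776
(4,3): OLD=2449251498275563/17592186044416 → NEW=255, ERR=-2036755943050517/17592186044416
(4,4): OLD=47510812851945965/281474976710656 → NEW=255, ERR=-24265306209271315/281474976710656
(5,0): OLD=230032938144673/1099511627776 → NEW=255, ERR=-50342526938207/1099511627776
(5,1): OLD=1583842636487843/8796093022208 → NEW=255, ERR=-659161084175197/8796093022208
(5,2): OLD=45113874086404155/281474976710656 → NEW=255, ERR=-26662244974813125/281474976710656
(5,3): OLD=165780698656140661/1125899906842624 → NEW=255, ERR=-121323777588728459/1125899906842624
(5,4): OLD=2858530694613917559/18014398509481984 → NEW=255, ERR=-1735140925303988361/18014398509481984
Row 0: .....
Row 1: .#.#.
Row 2: #.#.#
Row 3: #.##.
Row 4: #####
Row 5: #####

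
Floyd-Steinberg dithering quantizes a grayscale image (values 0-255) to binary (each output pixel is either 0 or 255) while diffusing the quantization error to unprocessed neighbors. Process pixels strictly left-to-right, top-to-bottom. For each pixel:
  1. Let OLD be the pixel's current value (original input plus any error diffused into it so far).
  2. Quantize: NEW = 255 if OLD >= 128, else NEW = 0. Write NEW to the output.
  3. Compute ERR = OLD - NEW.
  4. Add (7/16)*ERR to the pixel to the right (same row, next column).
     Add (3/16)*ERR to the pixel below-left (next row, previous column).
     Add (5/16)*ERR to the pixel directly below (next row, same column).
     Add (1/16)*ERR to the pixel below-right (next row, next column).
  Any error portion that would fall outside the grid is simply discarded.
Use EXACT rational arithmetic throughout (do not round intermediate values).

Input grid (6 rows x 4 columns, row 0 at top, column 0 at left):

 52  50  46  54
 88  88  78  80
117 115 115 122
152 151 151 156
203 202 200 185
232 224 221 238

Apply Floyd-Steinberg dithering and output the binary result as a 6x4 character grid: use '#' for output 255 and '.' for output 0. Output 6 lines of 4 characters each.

(0,0): OLD=52 → NEW=0, ERR=52
(0,1): OLD=291/4 → NEW=0, ERR=291/4
(0,2): OLD=4981/64 → NEW=0, ERR=4981/64
(0,3): OLD=90163/1024 → NEW=0, ERR=90163/1024
(1,0): OLD=7545/64 → NEW=0, ERR=7545/64
(1,1): OLD=92239/512 → NEW=255, ERR=-38321/512
(1,2): OLD=1484923/16384 → NEW=0, ERR=1484923/16384
(1,3): OLD=39854157/262144 → NEW=255, ERR=-26992563/262144
(2,0): OLD=1145301/8192 → NEW=255, ERR=-943659/8192
(2,1): OLD=17190263/262144 → NEW=0, ERR=17190263/262144
(2,2): OLD=77609075/524288 → NEW=255, ERR=-56084365/524288
(2,3): OLD=408411527/8388608 → NEW=0, ERR=408411527/8388608
(3,0): OLD=538119557/4194304 → NEW=255, ERR=-531427963/4194304
(3,1): OLD=5959485595/67108864 → NEW=0, ERR=5959485595/67108864
(3,2): OLD=182160004965/1073741824 → NEW=255, ERR=-91644160155/1073741824
(3,3): OLD=2185073069379/17179869184 → NEW=0, ERR=2185073069379/17179869184
(4,0): OLD=193333810017/1073741824 → NEW=255, ERR=-80470355103/1073741824
(4,1): OLD=1486410949027/8589934592 → NEW=255, ERR=-704022371933/8589934592
(4,2): OLD=45868582889795/274877906944 → NEW=255, ERR=-24225283380925/274877906944
(4,3): OLD=795406561438405/4398046511104 → NEW=255, ERR=-326095298893115/4398046511104
(5,0): OLD=26554955885585/137438953472 → NEW=255, ERR=-8491977249775/137438953472
(5,1): OLD=660354896432023/4398046511104 → NEW=255, ERR=-461146963899497/4398046511104
(5,2): OLD=282709240449507/2199023255552 → NEW=255, ERR=-278041689716253/2199023255552
(5,3): OLD=10837096429696115/70368744177664 → NEW=255, ERR=-7106933335608205/70368744177664
Row 0: ....
Row 1: .#.#
Row 2: #.#.
Row 3: #.#.
Row 4: ####
Row 5: ####

Answer: ....
.#.#
#.#.
#.#.
####
####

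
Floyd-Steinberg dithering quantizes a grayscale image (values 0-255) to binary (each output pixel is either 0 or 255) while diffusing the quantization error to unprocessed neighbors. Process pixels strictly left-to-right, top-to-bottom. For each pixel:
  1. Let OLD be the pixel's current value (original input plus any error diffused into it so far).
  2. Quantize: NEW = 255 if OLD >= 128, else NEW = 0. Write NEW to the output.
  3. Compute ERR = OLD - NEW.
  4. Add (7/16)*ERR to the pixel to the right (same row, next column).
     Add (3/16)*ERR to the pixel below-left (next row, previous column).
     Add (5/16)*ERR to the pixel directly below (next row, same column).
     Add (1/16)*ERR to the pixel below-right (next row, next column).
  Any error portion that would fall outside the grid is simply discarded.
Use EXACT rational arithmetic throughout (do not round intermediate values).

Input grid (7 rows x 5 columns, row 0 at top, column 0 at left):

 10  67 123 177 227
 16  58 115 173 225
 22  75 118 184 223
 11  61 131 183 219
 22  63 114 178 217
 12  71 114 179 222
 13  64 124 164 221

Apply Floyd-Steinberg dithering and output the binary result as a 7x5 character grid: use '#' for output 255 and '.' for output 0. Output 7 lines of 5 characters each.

(0,0): OLD=10 → NEW=0, ERR=10
(0,1): OLD=571/8 → NEW=0, ERR=571/8
(0,2): OLD=19741/128 → NEW=255, ERR=-12899/128
(0,3): OLD=272203/2048 → NEW=255, ERR=-250037/2048
(0,4): OLD=5688077/32768 → NEW=255, ERR=-2667763/32768
(1,0): OLD=4161/128 → NEW=0, ERR=4161/128
(1,1): OLD=78087/1024 → NEW=0, ERR=78087/1024
(1,2): OLD=3225683/32768 → NEW=0, ERR=3225683/32768
(1,3): OLD=20493303/131072 → NEW=255, ERR=-12930057/131072
(1,4): OLD=311991173/2097152 → NEW=255, ERR=-222782587/2097152
(2,0): OLD=761149/16384 → NEW=0, ERR=761149/16384
(2,1): OLD=73213871/524288 → NEW=255, ERR=-60479569/524288
(2,2): OLD=709373261/8388608 → NEW=0, ERR=709373261/8388608
(2,3): OLD=23676440343/134217728 → NEW=255, ERR=-10549080297/134217728
(2,4): OLD=320514485217/2147483648 → NEW=255, ERR=-227093845023/2147483648
(3,0): OLD=32619821/8388608 → NEW=0, ERR=32619821/8388608
(3,1): OLD=3047541353/67108864 → NEW=0, ERR=3047541353/67108864
(3,2): OLD=333605787155/2147483648 → NEW=255, ERR=-214002543085/2147483648
(3,3): OLD=430775739467/4294967296 → NEW=0, ERR=430775739467/4294967296
(3,4): OLD=15456486561719/68719476736 → NEW=255, ERR=-2066980005961/68719476736
(4,0): OLD=34069737027/1073741824 → NEW=0, ERR=34069737027/1073741824
(4,1): OLD=2495589496963/34359738368 → NEW=0, ERR=2495589496963/34359738368
(4,2): OLD=74920044735117/549755813888 → NEW=255, ERR=-65267687806323/549755813888
(4,3): OLD=1280135045394819/8796093022208 → NEW=255, ERR=-962868675268221/8796093022208
(4,4): OLD=23359315756842005/140737488355328 → NEW=255, ERR=-12528743773766635/140737488355328
(5,0): OLD=19534996181865/549755813888 → NEW=0, ERR=19534996181865/549755813888
(5,1): OLD=391277689772859/4398046511104 → NEW=0, ERR=391277689772859/4398046511104
(5,2): OLD=14050811190239443/140737488355328 → NEW=0, ERR=14050811190239443/140737488355328
(5,3): OLD=92525897890039805/562949953421312 → NEW=255, ERR=-51026340232394755/562949953421312
(5,4): OLD=1330215382233238095/9007199254740992 → NEW=255, ERR=-966620427725714865/9007199254740992
(6,0): OLD=2870026590902809/70368744177664 → NEW=0, ERR=2870026590902809/70368744177664
(6,1): OLD=294053383305428407/2251799813685248 → NEW=255, ERR=-280155569184309833/2251799813685248
(6,2): OLD=3218564835655485389/36028797018963968 → NEW=0, ERR=3218564835655485389/36028797018963968
(6,3): OLD=92738650884976247183/576460752303423488 → NEW=255, ERR=-54258840952396742257/576460752303423488
(6,4): OLD=1296983824207927271849/9223372036854775808 → NEW=255, ERR=-1054976045190040559191/9223372036854775808
Row 0: ..###
Row 1: ...##
Row 2: .#.##
Row 3: ..#.#
Row 4: ..###
Row 5: ...##
Row 6: .#.##

Answer: ..###
...##
.#.##
..#.#
..###
...##
.#.##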